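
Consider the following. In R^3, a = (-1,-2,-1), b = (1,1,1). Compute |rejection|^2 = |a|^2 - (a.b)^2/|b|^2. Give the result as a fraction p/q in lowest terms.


|a|^2 = (-1)^2 + (-2)^2 + (-1)^2 = 6
|b|^2 = 1^2 + 1^2 + 1^2 = 3
a . b = (-1)*1 + (-2)*1 + (-1)*1 = -4
(a.b)^2 = (-4)^2 = 16
|rej|^2 = 6 - 16/3
= (18 - 16)/3
= 2/3
In lowest terms: 2/3


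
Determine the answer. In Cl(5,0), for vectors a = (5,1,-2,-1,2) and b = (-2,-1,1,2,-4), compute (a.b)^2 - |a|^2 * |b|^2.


a . b = 5*(-2) + 1*(-1) + (-2)*1 + (-1)*2 + 2*(-4)
= -10 + (-1) + (-2) + (-2) + (-8) = -23
|a|^2 = 5^2 + 1^2 + (-2)^2 + (-1)^2 + 2^2 = 35
|b|^2 = (-2)^2 + (-1)^2 + 1^2 + 2^2 + (-4)^2 = 26
(a.b)^2 = (-23)^2 = 529
|a|^2 * |b|^2 = 35 * 26 = 910
Result = 529 - 910 = -381


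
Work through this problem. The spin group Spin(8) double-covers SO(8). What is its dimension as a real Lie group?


Spin(n) double-covers SO(n); both have Lie algebra so(n) of dimension n(n-1)/2.
n = 8
n(n-1) = 8 * 7 = 56
dim Spin(8) = 56/2 = 28


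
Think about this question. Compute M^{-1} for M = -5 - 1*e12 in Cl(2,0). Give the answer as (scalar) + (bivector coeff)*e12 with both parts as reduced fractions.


M = -5 - 1*e12, where e12^2 = -1.
Since M commutes with its reverse ~M = a - b*e12, M * ~M = a^2 - b^2*e12^2 = a^2 + b^2.
So M^{-1} = ~M / (a^2 + b^2) = (a - b*e12)/(a^2 + b^2).
a^2 + b^2 = 25 + 1 = 26
Scalar part = -5/26 = -5/26
Bivector coeff = 1/26 = 1/26
M^{-1} = -5/26 + 1/26*e12


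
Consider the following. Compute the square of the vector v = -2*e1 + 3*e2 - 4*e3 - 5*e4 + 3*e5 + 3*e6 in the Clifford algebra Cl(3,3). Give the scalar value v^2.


v^2 = sum of c_i^2 * e_i^2
Positive signature terms (e_i^2 = +1): (-2)^2 + 3^2 + (-4)^2 = 29
Negative signature terms (e_j^2 = -1): (-5)^2 + 3^2 + 3^2 = 43
v^2 = 29 - 43 = -14


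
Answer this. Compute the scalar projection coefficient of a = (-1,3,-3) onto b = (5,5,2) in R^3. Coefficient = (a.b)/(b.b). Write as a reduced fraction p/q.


Projection coefficient = (a . b) / (b . b)
a . b = (-1)*5 + 3*5 + (-3)*2
= -5 + 15 + (-6) = 4
b . b = 5^2 + 5^2 + 2^2
= 25 + 25 + 4 = 54
Coefficient = 4/54
In lowest terms: 2/27


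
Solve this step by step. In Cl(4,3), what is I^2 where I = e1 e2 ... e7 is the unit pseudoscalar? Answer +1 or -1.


The pseudoscalar I = e1...e_n (product of all n generators) of Cl(p,q) satisfies I^2 = (-1)^(q + n(n-1)/2).
p = 4, q = 3, n = p + q = 7
n(n-1)/2 = 7 * 6 / 2 = 21
Exponent = q + n(n-1)/2 = 3 + 21 = 24
I^2 = (-1)^24 = +1


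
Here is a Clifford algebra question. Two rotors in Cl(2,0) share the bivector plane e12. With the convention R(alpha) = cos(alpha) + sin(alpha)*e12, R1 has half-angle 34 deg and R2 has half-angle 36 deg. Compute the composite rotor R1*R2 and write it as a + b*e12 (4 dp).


Same-plane rotors commute and their half-angles add:
R1*R2 = cos(a1 + a2) + sin(a1 + a2)*e12.
a1 + a2 = 34 + 36 = 70 deg
cos(70 deg) = 0.3420
sin(70 deg) = 0.9397
R1*R2 = 0.3420 + 0.9397*e12


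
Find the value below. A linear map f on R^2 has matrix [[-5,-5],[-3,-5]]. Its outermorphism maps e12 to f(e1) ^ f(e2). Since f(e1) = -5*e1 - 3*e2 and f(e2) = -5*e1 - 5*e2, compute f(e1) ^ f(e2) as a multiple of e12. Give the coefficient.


The outermorphism of a linear map f sends e1^e2 to f(e1)^f(e2).
f(e1) = -5*e1 - 3*e2
f(e2) = -5*e1 - 5*e2
f(e1) ^ f(e2) = (-5*e1 - 3*e2) ^ (-5*e1 - 5*e2)
= (-5)*(-5)*e12 + (-3)*(-5)*e21
= (25 - 15)*e12
= 10*e12
Coefficient = 10


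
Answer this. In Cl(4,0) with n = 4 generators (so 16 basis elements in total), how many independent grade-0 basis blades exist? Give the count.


Number of grade-k basis blades in Cl(p,q) with n = p + q is C(n, k).
n = 4 + 0 = 4
C(4, 0) = 4! / (0! * 4!)
= 24 / (1 * 24)
= 1


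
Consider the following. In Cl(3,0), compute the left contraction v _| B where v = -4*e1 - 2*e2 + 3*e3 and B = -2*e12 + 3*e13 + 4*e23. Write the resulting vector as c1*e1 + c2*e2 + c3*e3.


Left contraction v _| B = <vB>_1 (grade-1 part of the geometric product vB).
Using e1_|e12 = e2, e2_|e12 = -e1, e1_|e13 = e3, e3_|e13 = -e1, e2_|e23 = e3, e3_|e23 = -e2:
e1 coeff: -v2*b12 - v3*b13 = -(-2)*(-2) - (3)*(3) = -13
e2 coeff: v1*b12 - v3*b23 = (-4)*(-2) - (3)*(4) = -4
e3 coeff: v1*b13 + v2*b23 = (-4)*(3) + (-2)*(4) = -20
v _| B = -13*e1 - 4*e2 - 20*e3


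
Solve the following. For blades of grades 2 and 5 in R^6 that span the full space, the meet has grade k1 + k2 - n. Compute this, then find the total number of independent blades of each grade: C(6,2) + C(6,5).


Meet grade = grade(A) + grade(B) - n
= 2 + 5 - 6 = 1
C(6,2) = 15
C(6,5) = 6
dim_A + dim_B = 15 + 6 = 21


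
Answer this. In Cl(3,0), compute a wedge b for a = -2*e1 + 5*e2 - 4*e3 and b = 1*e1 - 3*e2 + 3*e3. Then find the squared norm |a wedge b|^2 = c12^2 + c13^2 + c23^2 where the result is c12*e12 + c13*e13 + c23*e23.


a wedge b = (a1*b2 - a2*b1)*e12 + (a1*b3 - a3*b1)*e13 + (a2*b3 - a3*b2)*e23
e12 coeff: (-2)*(-3) - 5*1 = 6 - 5 = 1
e13 coeff: (-2)*3 - (-4)*1 = -6 - (-4) = -2
e23 coeff: 5*3 - (-4)*(-3) = 15 - 12 = 3
|a wedge b|^2 = 1^2 + (-2)^2 + 3^2
= 1 + 4 + 9
= 14


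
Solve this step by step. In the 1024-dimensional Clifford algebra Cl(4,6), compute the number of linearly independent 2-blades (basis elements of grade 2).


Number of grade-k basis blades in Cl(p,q) with n = p + q is C(n, k).
n = 4 + 6 = 10
C(10, 2) = 10! / (2! * 8!)
= 3628800 / (2 * 40320)
= 45


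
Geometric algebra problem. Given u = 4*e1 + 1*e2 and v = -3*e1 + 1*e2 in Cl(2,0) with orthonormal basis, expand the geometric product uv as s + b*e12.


Expand: (4*e1 + 1*e2)(-3*e1 + 1*e2)
= 4*(-3)*e1e1 + 4*1*e1e2 + 1*(-3)*e2e1 + 1*1*e2e2
Using e1^2 = e2^2 = 1, e2e1 = -e1e2:
Scalar part s = 4*(-3) + 1*1 = -12 + 1 = -11
Bivector part b = 4*1 - 1*(-3) = 4 - (-3) = 7
uv = -11 + 7*e12


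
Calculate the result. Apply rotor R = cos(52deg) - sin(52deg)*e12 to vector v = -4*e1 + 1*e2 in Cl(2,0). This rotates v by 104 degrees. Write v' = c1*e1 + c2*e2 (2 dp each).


Rotor R = cos(52deg) - sin(52deg)*e12
Rotation angle theta = 2 * 52 = 104 degrees
v' = R*v*~R rotates v by theta.
cos(104deg) = -0.2419, sin(104deg) = 0.9703
v'_1 = -4*cos(104deg) - 1*sin(104deg)
= -4*(-0.2419) - 1*0.9703
= 0.00
v'_2 = -4*sin(104deg) + 1*cos(104deg)
= -4*0.9703 + 1*(-0.2419)
= -4.12
v' = 0.00*e1 - 4.12*e2


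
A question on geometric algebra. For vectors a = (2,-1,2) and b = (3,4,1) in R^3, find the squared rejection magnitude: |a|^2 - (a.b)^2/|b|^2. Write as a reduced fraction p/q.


|a|^2 = 2^2 + (-1)^2 + 2^2 = 9
|b|^2 = 3^2 + 4^2 + 1^2 = 26
a . b = 2*3 + (-1)*4 + 2*1 = 4
(a.b)^2 = 4^2 = 16
|rej|^2 = 9 - 16/26
= (234 - 16)/26
= 218/26
In lowest terms: 109/13


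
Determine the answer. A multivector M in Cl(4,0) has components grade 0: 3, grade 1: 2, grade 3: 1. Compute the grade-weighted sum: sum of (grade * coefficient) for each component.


Grade-weighted sum = sum of grade_k * coefficient_k
0*3 = 0
1*2 = 2
3*1 = 3
Total = 0 + 2 + 3 = 5


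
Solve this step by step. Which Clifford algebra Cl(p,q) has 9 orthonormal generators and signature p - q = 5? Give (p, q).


We need p + q = 9 and p - q = 5.
Adding: 2p = 9 + 5 = 14, so p = 7.
Then q = 9 - 7 = 2.
(p, q) = (7, 2)


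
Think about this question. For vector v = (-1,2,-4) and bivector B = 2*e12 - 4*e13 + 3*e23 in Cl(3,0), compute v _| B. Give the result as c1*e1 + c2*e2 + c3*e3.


Left contraction v _| B = <vB>_1 (grade-1 part of the geometric product vB).
Using e1_|e12 = e2, e2_|e12 = -e1, e1_|e13 = e3, e3_|e13 = -e1, e2_|e23 = e3, e3_|e23 = -e2:
e1 coeff: -v2*b12 - v3*b13 = -(2)*(2) - (-4)*(-4) = -20
e2 coeff: v1*b12 - v3*b23 = (-1)*(2) - (-4)*(3) = 10
e3 coeff: v1*b13 + v2*b23 = (-1)*(-4) + (2)*(3) = 10
v _| B = -20*e1 + 10*e2 + 10*e3


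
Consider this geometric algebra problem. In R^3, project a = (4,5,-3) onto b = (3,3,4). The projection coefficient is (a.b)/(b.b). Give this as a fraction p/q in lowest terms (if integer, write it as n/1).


Projection coefficient = (a . b) / (b . b)
a . b = 4*3 + 5*3 + (-3)*4
= 12 + 15 + (-12) = 15
b . b = 3^2 + 3^2 + 4^2
= 9 + 9 + 16 = 34
Coefficient = 15/34
In lowest terms: 15/34


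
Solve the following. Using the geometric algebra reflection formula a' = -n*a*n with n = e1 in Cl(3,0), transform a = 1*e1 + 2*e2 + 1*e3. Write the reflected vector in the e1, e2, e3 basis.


Reflection formula: a' = -n*a*n, with n = e1 (unit vector, n^2 = 1).
For reflection through hyperplane perp to e1:
The component along e1 flips sign, others stay.
a = (1, 2, 1)
a' = (-1, 2, 1)
a' = -1*e1 + 2*e2 + 1*e3


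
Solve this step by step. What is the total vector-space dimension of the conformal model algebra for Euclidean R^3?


The conformal model of R^3 uses Cl(4,1): the 3 Euclidean generators plus two extra orthogonal generators e+ (e+^2 = +1) and e- (e-^2 = -1), from which the null vectors e0, einf are built.
Number of generators m = 3 + 2 = 5.
dim Cl(p,q) = 2^m = 2^5 = 32


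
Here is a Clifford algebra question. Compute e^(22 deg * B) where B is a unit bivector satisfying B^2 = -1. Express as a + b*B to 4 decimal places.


For a unit bivector B with B^2 = -1, the exponential series gives
e^(theta*B) = cos(theta) + sin(theta)*B (the GA analogue of Euler's formula).
theta = 22 degrees = 0.383972 rad
cos(22 deg) = 0.9272
sin(22 deg) = 0.3746
exp(theta*B) = 0.9272 + 0.3746*B


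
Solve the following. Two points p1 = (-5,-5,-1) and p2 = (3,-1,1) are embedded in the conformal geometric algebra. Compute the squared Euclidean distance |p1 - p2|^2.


p1 - p2 = (-8, -4, -2)
|p1 - p2|^2 = (-8)^2 + (-4)^2 + (-2)^2
= 64 + 16 + 4
= 84


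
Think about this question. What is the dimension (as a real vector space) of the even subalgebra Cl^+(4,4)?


Even subalgebra dimension = 2^(n-1)
n = 4 + 4 = 8
2^(8 - 1) = 2^7 = 128
Verification: sum of C(8,k) for even k = 1 + 28 + 70 + 28 + 1 = 128
Result = 128


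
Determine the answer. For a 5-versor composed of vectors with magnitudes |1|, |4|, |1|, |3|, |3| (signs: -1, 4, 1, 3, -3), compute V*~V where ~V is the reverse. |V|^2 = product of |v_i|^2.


Each vector v_i has |v_i|^2 = s_i^2
Squared scales: (-1)^2 = 1, 4^2 = 16, 1^2 = 1, 3^2 = 9, (-3)^2 = 9
|V|^2 = 1 * 16 * 1 * 9 * 9
= 1296


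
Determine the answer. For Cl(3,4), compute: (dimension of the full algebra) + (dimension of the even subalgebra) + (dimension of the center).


n = 3 + 4 = 7
Total dim = 2^7 = 128
Even subalgebra dim = 2^6 = 64
n is odd, so center dim = 2
Sum = 128 + 64 + 2 = 194


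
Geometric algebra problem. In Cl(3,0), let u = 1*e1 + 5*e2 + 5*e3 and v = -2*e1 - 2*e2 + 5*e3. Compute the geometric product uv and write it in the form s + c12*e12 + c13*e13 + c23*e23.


In Cl(3,0): e_i^2 = 1, e_ie_j = -e_je_i for i != j.
Scalar part = u . v = 1*(-2) + 5*(-2) + 5*5
= -2 + (-10) + 25 = 13
e12 coeff = 1*(-2) - 5*(-2) = -2 - (-10) = 8
e13 coeff = 1*5 - 5*(-2) = 5 - (-10) = 15
e23 coeff = 5*5 - 5*(-2) = 25 - (-10) = 35
uv = 13 + 8*e12 + 15*e13 + 35*e23


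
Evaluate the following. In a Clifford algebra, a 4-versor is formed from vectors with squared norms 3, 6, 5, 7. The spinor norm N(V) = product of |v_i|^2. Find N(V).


Spinor norm N(V) = |v1|^2 * |v2|^2 * ... * |v4|^2
= 3 * 6 * 5 * 7
Running product: 3, 18, 90, 630
N(V) = 630


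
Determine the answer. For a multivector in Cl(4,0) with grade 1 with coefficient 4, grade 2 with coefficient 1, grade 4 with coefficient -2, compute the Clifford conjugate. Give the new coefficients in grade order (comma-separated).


Clifford conjugate sign for grade k: (-1)^(k(k+1)/2)
Grade 1: (-1)^(1*2/2) = (-1)^1 = -1, coeff 4 -> -4
Grade 2: (-1)^(2*3/2) = (-1)^3 = -1, coeff 1 -> -1
Grade 4: (-1)^(4*5/2) = (-1)^10 = 1, coeff -2 -> -2
Conjugated coefficients: -4, -1, -2


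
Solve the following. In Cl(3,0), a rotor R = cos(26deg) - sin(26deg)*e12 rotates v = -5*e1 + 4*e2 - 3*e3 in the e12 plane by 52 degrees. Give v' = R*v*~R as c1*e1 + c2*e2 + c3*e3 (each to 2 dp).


Rotor R = cos(26deg) - sin(26deg)*e12
Rotation angle theta = 2 * 26 = 52 degrees in the e12 plane (e1 -> e2).
The component perpendicular to the plane (e3) is invariant: v'_3 = v3 = -3.00
cos(52deg) = 0.6157, sin(52deg) = 0.7880
v'_1 = v1*cos(theta) - v2*sin(theta) = -5*0.6157 - 4*0.7880 = -6.23
v'_2 = v1*sin(theta) + v2*cos(theta) = -5*0.7880 + 4*0.6157 = -1.48
v' = -6.23*e1 - 1.48*e2 - 3.00*e3


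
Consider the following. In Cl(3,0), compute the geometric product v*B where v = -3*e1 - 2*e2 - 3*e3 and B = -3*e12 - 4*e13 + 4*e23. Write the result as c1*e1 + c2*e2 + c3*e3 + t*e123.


vB has grade-1 (vector) and grade-3 (trivector) parts: vB = (v _| B) + (v ^ B).
Vector part <vB>_1:
  e1: -v2*b12 - v3*b13 = -(-2)*(-3) - (-3)*(-4) = -18
  e2: v1*b12 - v3*b23 = (-3)*(-3) - (-3)*(4) = 21
  e3: v1*b13 + v2*b23 = (-3)*(-4) + (-2)*(4) = 4
Trivector part <vB>_3:
  e123: v1*b23 - v2*b13 + v3*b12 = (-3)*(4) - (-2)*(-4) + (-3)*(-3) = -11
vB = -18*e1 + 21*e2 + 4*e3 - 11*e123


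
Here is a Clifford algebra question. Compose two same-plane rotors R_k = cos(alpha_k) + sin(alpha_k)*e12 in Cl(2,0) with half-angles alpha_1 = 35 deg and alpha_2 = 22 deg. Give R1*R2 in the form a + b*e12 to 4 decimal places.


Same-plane rotors commute and their half-angles add:
R1*R2 = cos(a1 + a2) + sin(a1 + a2)*e12.
a1 + a2 = 35 + 22 = 57 deg
cos(57 deg) = 0.5446
sin(57 deg) = 0.8387
R1*R2 = 0.5446 + 0.8387*e12


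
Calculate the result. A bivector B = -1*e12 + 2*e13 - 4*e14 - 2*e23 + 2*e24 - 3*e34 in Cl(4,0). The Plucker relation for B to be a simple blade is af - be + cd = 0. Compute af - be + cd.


Plucker relation: af - be + cd
a*f = (-1)*(-3) = 3
b*e = 2*2 = 4
c*d = (-4)*(-2) = 8
af - be + cd = 3 - 4 + 8
= 7


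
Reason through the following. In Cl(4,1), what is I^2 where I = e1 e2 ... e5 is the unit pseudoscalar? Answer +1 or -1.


The pseudoscalar I = e1...e_n (product of all n generators) of Cl(p,q) satisfies I^2 = (-1)^(q + n(n-1)/2).
p = 4, q = 1, n = p + q = 5
n(n-1)/2 = 5 * 4 / 2 = 10
Exponent = q + n(n-1)/2 = 1 + 10 = 11
I^2 = (-1)^11 = -1


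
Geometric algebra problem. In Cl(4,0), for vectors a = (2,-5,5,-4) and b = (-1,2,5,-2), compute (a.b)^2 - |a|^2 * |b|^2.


a . b = 2*(-1) + (-5)*2 + 5*5 + (-4)*(-2)
= -2 + (-10) + 25 + 8 = 21
|a|^2 = 2^2 + (-5)^2 + 5^2 + (-4)^2 = 70
|b|^2 = (-1)^2 + 2^2 + 5^2 + (-2)^2 = 34
(a.b)^2 = 21^2 = 441
|a|^2 * |b|^2 = 70 * 34 = 2380
Result = 441 - 2380 = -1939


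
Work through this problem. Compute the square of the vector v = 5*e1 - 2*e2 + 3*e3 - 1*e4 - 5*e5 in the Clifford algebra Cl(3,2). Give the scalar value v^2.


v^2 = sum of c_i^2 * e_i^2
Positive signature terms (e_i^2 = +1): 5^2 + (-2)^2 + 3^2 = 38
Negative signature terms (e_j^2 = -1): (-1)^2 + (-5)^2 = 26
v^2 = 38 - 26 = 12


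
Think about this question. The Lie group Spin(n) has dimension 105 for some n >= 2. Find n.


dim Spin(n) = dim so(n) = n(n-1)/2.
Solve n(n-1)/2 = 105, i.e. n^2 - n - 210 = 0.
Discriminant = 1 + 8*105 = 841
n = (1 + sqrt(841))/2 = (1 + 29)/2 = 15


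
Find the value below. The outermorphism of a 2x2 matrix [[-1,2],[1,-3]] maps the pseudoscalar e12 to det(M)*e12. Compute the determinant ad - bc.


The outermorphism of a linear map f sends e1^e2 to f(e1)^f(e2).
f(e1) = -1*e1 + 1*e2
f(e2) = 2*e1 - 3*e2
f(e1) ^ f(e2) = (-1*e1 + 1*e2) ^ (2*e1 - 3*e2)
= (-1)*(-3)*e12 + 1*2*e21
= (3 - 2)*e12
= 1*e12
Coefficient = 1


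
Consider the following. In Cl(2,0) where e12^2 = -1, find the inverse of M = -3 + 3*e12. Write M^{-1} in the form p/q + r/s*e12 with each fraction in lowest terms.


M = -3 + 3*e12, where e12^2 = -1.
Since M commutes with its reverse ~M = a - b*e12, M * ~M = a^2 - b^2*e12^2 = a^2 + b^2.
So M^{-1} = ~M / (a^2 + b^2) = (a - b*e12)/(a^2 + b^2).
a^2 + b^2 = 9 + 9 = 18
Scalar part = -3/18 = -1/6
Bivector coeff = -3/18 = -1/6
M^{-1} = -1/6 - 1/6*e12


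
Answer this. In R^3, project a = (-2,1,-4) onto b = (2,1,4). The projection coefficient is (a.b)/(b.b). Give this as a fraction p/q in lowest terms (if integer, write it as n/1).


Projection coefficient = (a . b) / (b . b)
a . b = (-2)*2 + 1*1 + (-4)*4
= -4 + 1 + (-16) = -19
b . b = 2^2 + 1^2 + 4^2
= 4 + 1 + 16 = 21
Coefficient = -19/21
In lowest terms: -19/21


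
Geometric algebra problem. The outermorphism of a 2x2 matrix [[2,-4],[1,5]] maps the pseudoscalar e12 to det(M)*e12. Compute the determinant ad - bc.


The outermorphism of a linear map f sends e1^e2 to f(e1)^f(e2).
f(e1) = 2*e1 + 1*e2
f(e2) = -4*e1 + 5*e2
f(e1) ^ f(e2) = (2*e1 + 1*e2) ^ (-4*e1 + 5*e2)
= 2*5*e12 + 1*(-4)*e21
= (10 - (-4))*e12
= 14*e12
Coefficient = 14


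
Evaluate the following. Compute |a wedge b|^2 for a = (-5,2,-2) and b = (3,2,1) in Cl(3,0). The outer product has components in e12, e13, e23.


a wedge b = (a1*b2 - a2*b1)*e12 + (a1*b3 - a3*b1)*e13 + (a2*b3 - a3*b2)*e23
e12 coeff: (-5)*2 - 2*3 = -10 - 6 = -16
e13 coeff: (-5)*1 - (-2)*3 = -5 - (-6) = 1
e23 coeff: 2*1 - (-2)*2 = 2 - (-4) = 6
|a wedge b|^2 = (-16)^2 + 1^2 + 6^2
= 256 + 1 + 36
= 293


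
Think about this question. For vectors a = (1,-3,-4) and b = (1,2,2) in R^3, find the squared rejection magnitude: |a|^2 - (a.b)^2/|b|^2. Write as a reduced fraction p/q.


|a|^2 = 1^2 + (-3)^2 + (-4)^2 = 26
|b|^2 = 1^2 + 2^2 + 2^2 = 9
a . b = 1*1 + (-3)*2 + (-4)*2 = -13
(a.b)^2 = (-13)^2 = 169
|rej|^2 = 26 - 169/9
= (234 - 169)/9
= 65/9
In lowest terms: 65/9


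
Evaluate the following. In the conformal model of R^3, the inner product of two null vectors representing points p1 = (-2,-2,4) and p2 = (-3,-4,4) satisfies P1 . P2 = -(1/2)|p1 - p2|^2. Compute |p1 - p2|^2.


p1 - p2 = (1, 2, 0)
|p1 - p2|^2 = 1^2 + 2^2 + 0^2
= 1 + 4 + 0
= 5


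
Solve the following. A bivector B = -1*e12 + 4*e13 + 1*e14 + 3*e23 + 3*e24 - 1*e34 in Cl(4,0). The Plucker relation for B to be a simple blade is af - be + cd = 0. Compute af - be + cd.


Plucker relation: af - be + cd
a*f = (-1)*(-1) = 1
b*e = 4*3 = 12
c*d = 1*3 = 3
af - be + cd = 1 - 12 + 3
= -8


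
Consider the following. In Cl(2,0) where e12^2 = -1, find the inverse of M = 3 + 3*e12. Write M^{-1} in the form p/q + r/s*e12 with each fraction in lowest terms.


M = 3 + 3*e12, where e12^2 = -1.
Since M commutes with its reverse ~M = a - b*e12, M * ~M = a^2 - b^2*e12^2 = a^2 + b^2.
So M^{-1} = ~M / (a^2 + b^2) = (a - b*e12)/(a^2 + b^2).
a^2 + b^2 = 9 + 9 = 18
Scalar part = 3/18 = 1/6
Bivector coeff = -3/18 = -1/6
M^{-1} = 1/6 - 1/6*e12


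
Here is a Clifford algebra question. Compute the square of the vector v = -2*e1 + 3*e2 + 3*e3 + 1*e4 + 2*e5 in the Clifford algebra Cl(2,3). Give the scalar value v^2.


v^2 = sum of c_i^2 * e_i^2
Positive signature terms (e_i^2 = +1): (-2)^2 + 3^2 = 13
Negative signature terms (e_j^2 = -1): 3^2 + 1^2 + 2^2 = 14
v^2 = 13 - 14 = -1


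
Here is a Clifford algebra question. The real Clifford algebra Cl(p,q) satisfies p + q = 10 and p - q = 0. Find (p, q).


We need p + q = 10 and p - q = 0.
Adding: 2p = 10 + 0 = 10, so p = 5.
Then q = 10 - 5 = 5.
(p, q) = (5, 5)


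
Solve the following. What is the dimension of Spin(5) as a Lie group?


Spin(n) double-covers SO(n); both have Lie algebra so(n) of dimension n(n-1)/2.
n = 5
n(n-1) = 5 * 4 = 20
dim Spin(5) = 20/2 = 10


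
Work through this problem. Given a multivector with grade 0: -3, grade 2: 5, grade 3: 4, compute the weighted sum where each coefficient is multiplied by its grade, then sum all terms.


Grade-weighted sum = sum of grade_k * coefficient_k
0*(-3) = 0
2*5 = 10
3*4 = 12
Total = 0 + 10 + 12 = 22


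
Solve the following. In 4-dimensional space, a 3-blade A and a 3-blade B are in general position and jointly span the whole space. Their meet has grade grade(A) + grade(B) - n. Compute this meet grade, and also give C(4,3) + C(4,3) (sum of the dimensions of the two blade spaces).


Meet grade = grade(A) + grade(B) - n
= 3 + 3 - 4 = 2
C(4,3) = 4
C(4,3) = 4
dim_A + dim_B = 4 + 4 = 8


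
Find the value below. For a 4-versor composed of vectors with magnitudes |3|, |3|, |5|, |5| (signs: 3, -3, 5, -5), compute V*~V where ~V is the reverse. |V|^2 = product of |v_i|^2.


Each vector v_i has |v_i|^2 = s_i^2
Squared scales: 3^2 = 9, (-3)^2 = 9, 5^2 = 25, (-5)^2 = 25
|V|^2 = 9 * 9 * 25 * 25
= 50625


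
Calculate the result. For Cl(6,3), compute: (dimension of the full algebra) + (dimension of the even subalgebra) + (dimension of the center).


n = 6 + 3 = 9
Total dim = 2^9 = 512
Even subalgebra dim = 2^8 = 256
n is odd, so center dim = 2
Sum = 512 + 256 + 2 = 770


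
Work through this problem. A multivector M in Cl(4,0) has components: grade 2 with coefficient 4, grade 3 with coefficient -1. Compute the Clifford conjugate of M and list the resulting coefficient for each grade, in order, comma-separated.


Clifford conjugate sign for grade k: (-1)^(k(k+1)/2)
Grade 2: (-1)^(2*3/2) = (-1)^3 = -1, coeff 4 -> -4
Grade 3: (-1)^(3*4/2) = (-1)^6 = 1, coeff -1 -> -1
Conjugated coefficients: -4, -1


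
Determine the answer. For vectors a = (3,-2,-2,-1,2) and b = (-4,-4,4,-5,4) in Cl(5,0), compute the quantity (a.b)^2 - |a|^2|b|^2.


a . b = 3*(-4) + (-2)*(-4) + (-2)*4 + (-1)*(-5) + 2*4
= -12 + 8 + (-8) + 5 + 8 = 1
|a|^2 = 3^2 + (-2)^2 + (-2)^2 + (-1)^2 + 2^2 = 22
|b|^2 = (-4)^2 + (-4)^2 + 4^2 + (-5)^2 + 4^2 = 89
(a.b)^2 = 1^2 = 1
|a|^2 * |b|^2 = 22 * 89 = 1958
Result = 1 - 1958 = -1957


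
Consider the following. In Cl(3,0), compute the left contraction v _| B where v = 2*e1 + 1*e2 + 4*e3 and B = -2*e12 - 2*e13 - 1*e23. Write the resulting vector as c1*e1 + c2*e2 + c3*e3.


Left contraction v _| B = <vB>_1 (grade-1 part of the geometric product vB).
Using e1_|e12 = e2, e2_|e12 = -e1, e1_|e13 = e3, e3_|e13 = -e1, e2_|e23 = e3, e3_|e23 = -e2:
e1 coeff: -v2*b12 - v3*b13 = -(1)*(-2) - (4)*(-2) = 10
e2 coeff: v1*b12 - v3*b23 = (2)*(-2) - (4)*(-1) = 0
e3 coeff: v1*b13 + v2*b23 = (2)*(-2) + (1)*(-1) = -5
v _| B = 10*e1 + 0*e2 - 5*e3


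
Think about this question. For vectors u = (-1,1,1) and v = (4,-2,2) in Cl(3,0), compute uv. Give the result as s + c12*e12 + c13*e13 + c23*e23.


In Cl(3,0): e_i^2 = 1, e_ie_j = -e_je_i for i != j.
Scalar part = u . v = (-1)*4 + 1*(-2) + 1*2
= -4 + (-2) + 2 = -4
e12 coeff = (-1)*(-2) - 1*4 = 2 - 4 = -2
e13 coeff = (-1)*2 - 1*4 = -2 - 4 = -6
e23 coeff = 1*2 - 1*(-2) = 2 - (-2) = 4
uv = -4 - 2*e12 - 6*e13 + 4*e23


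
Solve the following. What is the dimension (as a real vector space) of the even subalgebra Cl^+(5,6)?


Even subalgebra dimension = 2^(n-1)
n = 5 + 6 = 11
2^(11 - 1) = 2^10 = 1024
Verification: sum of C(11,k) for even k = 1 + 55 + 330 + 462 + 165 + 11 = 1024
Result = 1024


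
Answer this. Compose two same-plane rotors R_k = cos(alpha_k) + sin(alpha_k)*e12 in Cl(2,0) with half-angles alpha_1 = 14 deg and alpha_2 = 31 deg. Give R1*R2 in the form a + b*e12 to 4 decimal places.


Same-plane rotors commute and their half-angles add:
R1*R2 = cos(a1 + a2) + sin(a1 + a2)*e12.
a1 + a2 = 14 + 31 = 45 deg
cos(45 deg) = 0.7071
sin(45 deg) = 0.7071
R1*R2 = 0.7071 + 0.7071*e12


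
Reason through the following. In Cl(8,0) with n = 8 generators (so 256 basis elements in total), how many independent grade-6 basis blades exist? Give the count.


Number of grade-k basis blades in Cl(p,q) with n = p + q is C(n, k).
n = 8 + 0 = 8
C(8, 6) = 8! / (6! * 2!)
= 40320 / (720 * 2)
= 28


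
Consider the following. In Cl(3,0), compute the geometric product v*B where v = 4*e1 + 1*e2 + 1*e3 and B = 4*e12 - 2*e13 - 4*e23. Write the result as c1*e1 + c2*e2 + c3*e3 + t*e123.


vB has grade-1 (vector) and grade-3 (trivector) parts: vB = (v _| B) + (v ^ B).
Vector part <vB>_1:
  e1: -v2*b12 - v3*b13 = -(1)*(4) - (1)*(-2) = -2
  e2: v1*b12 - v3*b23 = (4)*(4) - (1)*(-4) = 20
  e3: v1*b13 + v2*b23 = (4)*(-2) + (1)*(-4) = -12
Trivector part <vB>_3:
  e123: v1*b23 - v2*b13 + v3*b12 = (4)*(-4) - (1)*(-2) + (1)*(4) = -10
vB = -2*e1 + 20*e2 - 12*e3 - 10*e123


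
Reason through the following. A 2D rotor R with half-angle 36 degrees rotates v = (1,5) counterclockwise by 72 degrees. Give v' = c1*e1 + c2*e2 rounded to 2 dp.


Rotor R = cos(36deg) - sin(36deg)*e12
Rotation angle theta = 2 * 36 = 72 degrees
v' = R*v*~R rotates v by theta.
cos(72deg) = 0.3090, sin(72deg) = 0.9511
v'_1 = 1*cos(72deg) - 5*sin(72deg)
= 1*0.3090 - 5*0.9511
= -4.45
v'_2 = 1*sin(72deg) + 5*cos(72deg)
= 1*0.9511 + 5*0.3090
= 2.50
v' = -4.45*e1 + 2.50*e2


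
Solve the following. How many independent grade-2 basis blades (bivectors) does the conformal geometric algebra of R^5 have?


The conformal model of R^5 uses Cl(6,1) with m = 5 + 2 = 7 generators.
Number of grade-2 blades = C(m, 2) = C(7, 2)
= 7*6/2 = 21


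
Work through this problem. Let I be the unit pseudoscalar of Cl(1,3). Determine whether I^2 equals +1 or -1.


The pseudoscalar I = e1...e_n (product of all n generators) of Cl(p,q) satisfies I^2 = (-1)^(q + n(n-1)/2).
p = 1, q = 3, n = p + q = 4
n(n-1)/2 = 4 * 3 / 2 = 6
Exponent = q + n(n-1)/2 = 3 + 6 = 9
I^2 = (-1)^9 = -1


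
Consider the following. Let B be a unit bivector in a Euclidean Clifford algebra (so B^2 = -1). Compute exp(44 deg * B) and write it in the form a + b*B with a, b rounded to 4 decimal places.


For a unit bivector B with B^2 = -1, the exponential series gives
e^(theta*B) = cos(theta) + sin(theta)*B (the GA analogue of Euler's formula).
theta = 44 degrees = 0.767945 rad
cos(44 deg) = 0.7193
sin(44 deg) = 0.6947
exp(theta*B) = 0.7193 + 0.6947*B


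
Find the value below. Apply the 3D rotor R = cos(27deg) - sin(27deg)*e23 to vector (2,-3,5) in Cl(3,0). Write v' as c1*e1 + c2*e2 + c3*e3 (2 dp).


Rotor R = cos(27deg) - sin(27deg)*e23
Rotation angle theta = 2 * 27 = 54 degrees in the e23 plane (e2 -> e3).
The component perpendicular to the plane (e1) is invariant: v'_1 = v1 = 2.00
cos(54deg) = 0.5878, sin(54deg) = 0.8090
v'_2 = v2*cos(theta) - v3*sin(theta) = -3*0.5878 - 5*0.8090 = -5.81
v'_3 = v2*sin(theta) + v3*cos(theta) = -3*0.8090 + 5*0.5878 = 0.51
v' = 2.00*e1 - 5.81*e2 + 0.51*e3


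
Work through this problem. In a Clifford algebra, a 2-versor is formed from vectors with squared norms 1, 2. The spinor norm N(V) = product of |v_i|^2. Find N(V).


Spinor norm N(V) = |v1|^2 * |v2|^2 * ... * |v2|^2
= 1 * 2
Running product: 1, 2
N(V) = 2


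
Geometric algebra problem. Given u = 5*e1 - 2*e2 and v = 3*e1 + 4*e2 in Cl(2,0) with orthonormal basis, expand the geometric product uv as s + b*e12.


Expand: (5*e1 - 2*e2)(3*e1 + 4*e2)
= 5*3*e1e1 + 5*4*e1e2 + (-2)*3*e2e1 + (-2)*4*e2e2
Using e1^2 = e2^2 = 1, e2e1 = -e1e2:
Scalar part s = 5*3 + (-2)*4 = 15 + (-8) = 7
Bivector part b = 5*4 - (-2)*3 = 20 - (-6) = 26
uv = 7 + 26*e12


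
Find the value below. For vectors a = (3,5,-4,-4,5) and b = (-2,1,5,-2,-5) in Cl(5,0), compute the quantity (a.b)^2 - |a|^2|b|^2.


a . b = 3*(-2) + 5*1 + (-4)*5 + (-4)*(-2) + 5*(-5)
= -6 + 5 + (-20) + 8 + (-25) = -38
|a|^2 = 3^2 + 5^2 + (-4)^2 + (-4)^2 + 5^2 = 91
|b|^2 = (-2)^2 + 1^2 + 5^2 + (-2)^2 + (-5)^2 = 59
(a.b)^2 = (-38)^2 = 1444
|a|^2 * |b|^2 = 91 * 59 = 5369
Result = 1444 - 5369 = -3925


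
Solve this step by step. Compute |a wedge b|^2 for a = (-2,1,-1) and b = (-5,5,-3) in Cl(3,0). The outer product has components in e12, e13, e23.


a wedge b = (a1*b2 - a2*b1)*e12 + (a1*b3 - a3*b1)*e13 + (a2*b3 - a3*b2)*e23
e12 coeff: (-2)*5 - 1*(-5) = -10 - (-5) = -5
e13 coeff: (-2)*(-3) - (-1)*(-5) = 6 - 5 = 1
e23 coeff: 1*(-3) - (-1)*5 = -3 - (-5) = 2
|a wedge b|^2 = (-5)^2 + 1^2 + 2^2
= 25 + 1 + 4
= 30


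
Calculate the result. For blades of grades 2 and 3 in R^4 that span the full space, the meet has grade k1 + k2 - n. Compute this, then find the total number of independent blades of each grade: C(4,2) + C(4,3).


Meet grade = grade(A) + grade(B) - n
= 2 + 3 - 4 = 1
C(4,2) = 6
C(4,3) = 4
dim_A + dim_B = 6 + 4 = 10


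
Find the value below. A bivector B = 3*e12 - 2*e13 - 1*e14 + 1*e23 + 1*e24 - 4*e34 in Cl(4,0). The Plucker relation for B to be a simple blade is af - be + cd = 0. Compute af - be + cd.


Plucker relation: af - be + cd
a*f = 3*(-4) = -12
b*e = (-2)*1 = -2
c*d = (-1)*1 = -1
af - be + cd = -12 - (-2) + (-1)
= -11


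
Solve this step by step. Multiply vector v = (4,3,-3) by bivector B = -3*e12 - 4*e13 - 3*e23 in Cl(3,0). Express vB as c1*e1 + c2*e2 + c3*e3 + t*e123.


vB has grade-1 (vector) and grade-3 (trivector) parts: vB = (v _| B) + (v ^ B).
Vector part <vB>_1:
  e1: -v2*b12 - v3*b13 = -(3)*(-3) - (-3)*(-4) = -3
  e2: v1*b12 - v3*b23 = (4)*(-3) - (-3)*(-3) = -21
  e3: v1*b13 + v2*b23 = (4)*(-4) + (3)*(-3) = -25
Trivector part <vB>_3:
  e123: v1*b23 - v2*b13 + v3*b12 = (4)*(-3) - (3)*(-4) + (-3)*(-3) = 9
vB = -3*e1 - 21*e2 - 25*e3 + 9*e123


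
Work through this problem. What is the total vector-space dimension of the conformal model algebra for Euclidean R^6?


The conformal model of R^6 uses Cl(7,1): the 6 Euclidean generators plus two extra orthogonal generators e+ (e+^2 = +1) and e- (e-^2 = -1), from which the null vectors e0, einf are built.
Number of generators m = 6 + 2 = 8.
dim Cl(p,q) = 2^m = 2^8 = 256


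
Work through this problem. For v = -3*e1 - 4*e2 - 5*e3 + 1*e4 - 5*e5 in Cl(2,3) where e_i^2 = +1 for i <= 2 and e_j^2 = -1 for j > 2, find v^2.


v^2 = sum of c_i^2 * e_i^2
Positive signature terms (e_i^2 = +1): (-3)^2 + (-4)^2 = 25
Negative signature terms (e_j^2 = -1): (-5)^2 + 1^2 + (-5)^2 = 51
v^2 = 25 - 51 = -26


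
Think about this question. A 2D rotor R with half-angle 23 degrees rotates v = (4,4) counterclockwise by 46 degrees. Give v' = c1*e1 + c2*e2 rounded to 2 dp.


Rotor R = cos(23deg) - sin(23deg)*e12
Rotation angle theta = 2 * 23 = 46 degrees
v' = R*v*~R rotates v by theta.
cos(46deg) = 0.6947, sin(46deg) = 0.7193
v'_1 = 4*cos(46deg) - 4*sin(46deg)
= 4*0.6947 - 4*0.7193
= -0.10
v'_2 = 4*sin(46deg) + 4*cos(46deg)
= 4*0.7193 + 4*0.6947
= 5.66
v' = -0.10*e1 + 5.66*e2


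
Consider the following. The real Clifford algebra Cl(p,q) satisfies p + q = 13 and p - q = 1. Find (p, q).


We need p + q = 13 and p - q = 1.
Adding: 2p = 13 + 1 = 14, so p = 7.
Then q = 13 - 7 = 6.
(p, q) = (7, 6)


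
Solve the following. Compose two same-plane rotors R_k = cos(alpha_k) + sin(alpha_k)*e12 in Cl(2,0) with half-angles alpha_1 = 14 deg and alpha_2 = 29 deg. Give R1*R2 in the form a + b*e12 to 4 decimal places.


Same-plane rotors commute and their half-angles add:
R1*R2 = cos(a1 + a2) + sin(a1 + a2)*e12.
a1 + a2 = 14 + 29 = 43 deg
cos(43 deg) = 0.7314
sin(43 deg) = 0.6820
R1*R2 = 0.7314 + 0.6820*e12


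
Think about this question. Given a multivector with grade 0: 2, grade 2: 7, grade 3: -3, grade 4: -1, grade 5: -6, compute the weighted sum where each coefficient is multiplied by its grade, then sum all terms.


Grade-weighted sum = sum of grade_k * coefficient_k
0*2 = 0
2*7 = 14
3*(-3) = -9
4*(-1) = -4
5*(-6) = -30
Total = 0 + 14 + (-9) + (-4) + (-30) = -29


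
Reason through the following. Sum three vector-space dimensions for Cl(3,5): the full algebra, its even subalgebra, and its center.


n = 3 + 5 = 8
Total dim = 2^8 = 256
Even subalgebra dim = 2^7 = 128
n is even, so center dim = 1
Sum = 256 + 128 + 1 = 385


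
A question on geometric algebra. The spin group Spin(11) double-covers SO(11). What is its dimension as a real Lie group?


Spin(n) double-covers SO(n); both have Lie algebra so(n) of dimension n(n-1)/2.
n = 11
n(n-1) = 11 * 10 = 110
dim Spin(11) = 110/2 = 55


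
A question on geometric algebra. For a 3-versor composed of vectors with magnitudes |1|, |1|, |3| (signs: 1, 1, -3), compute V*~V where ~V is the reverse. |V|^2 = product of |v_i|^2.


Each vector v_i has |v_i|^2 = s_i^2
Squared scales: 1^2 = 1, 1^2 = 1, (-3)^2 = 9
|V|^2 = 1 * 1 * 9
= 9


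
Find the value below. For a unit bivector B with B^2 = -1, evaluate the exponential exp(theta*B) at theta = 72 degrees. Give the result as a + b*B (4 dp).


For a unit bivector B with B^2 = -1, the exponential series gives
e^(theta*B) = cos(theta) + sin(theta)*B (the GA analogue of Euler's formula).
theta = 72 degrees = 1.256637 rad
cos(72 deg) = 0.3090
sin(72 deg) = 0.9511
exp(theta*B) = 0.3090 + 0.9511*B


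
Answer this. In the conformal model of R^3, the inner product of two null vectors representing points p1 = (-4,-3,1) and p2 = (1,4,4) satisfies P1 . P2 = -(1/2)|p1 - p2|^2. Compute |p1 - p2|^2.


p1 - p2 = (-5, -7, -3)
|p1 - p2|^2 = (-5)^2 + (-7)^2 + (-3)^2
= 25 + 49 + 9
= 83


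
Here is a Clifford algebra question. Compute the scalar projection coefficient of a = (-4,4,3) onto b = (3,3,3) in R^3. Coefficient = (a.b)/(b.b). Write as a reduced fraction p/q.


Projection coefficient = (a . b) / (b . b)
a . b = (-4)*3 + 4*3 + 3*3
= -12 + 12 + 9 = 9
b . b = 3^2 + 3^2 + 3^2
= 9 + 9 + 9 = 27
Coefficient = 9/27
In lowest terms: 1/3


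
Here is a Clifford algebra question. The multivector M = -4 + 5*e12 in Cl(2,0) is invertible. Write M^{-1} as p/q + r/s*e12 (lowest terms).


M = -4 + 5*e12, where e12^2 = -1.
Since M commutes with its reverse ~M = a - b*e12, M * ~M = a^2 - b^2*e12^2 = a^2 + b^2.
So M^{-1} = ~M / (a^2 + b^2) = (a - b*e12)/(a^2 + b^2).
a^2 + b^2 = 16 + 25 = 41
Scalar part = -4/41 = -4/41
Bivector coeff = -5/41 = -5/41
M^{-1} = -4/41 - 5/41*e12


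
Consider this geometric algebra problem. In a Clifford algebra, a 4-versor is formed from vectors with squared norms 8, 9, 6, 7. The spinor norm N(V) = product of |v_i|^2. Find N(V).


Spinor norm N(V) = |v1|^2 * |v2|^2 * ... * |v4|^2
= 8 * 9 * 6 * 7
Running product: 8, 72, 432, 3024
N(V) = 3024


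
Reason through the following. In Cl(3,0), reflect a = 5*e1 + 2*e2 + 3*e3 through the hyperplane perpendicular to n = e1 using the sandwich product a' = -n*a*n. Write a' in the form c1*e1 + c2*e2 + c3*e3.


Reflection formula: a' = -n*a*n, with n = e1 (unit vector, n^2 = 1).
For reflection through hyperplane perp to e1:
The component along e1 flips sign, others stay.
a = (5, 2, 3)
a' = (-5, 2, 3)
a' = -5*e1 + 2*e2 + 3*e3


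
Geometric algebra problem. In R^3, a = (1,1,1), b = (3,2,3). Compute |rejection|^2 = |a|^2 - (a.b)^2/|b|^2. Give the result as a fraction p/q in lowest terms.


|a|^2 = 1^2 + 1^2 + 1^2 = 3
|b|^2 = 3^2 + 2^2 + 3^2 = 22
a . b = 1*3 + 1*2 + 1*3 = 8
(a.b)^2 = 8^2 = 64
|rej|^2 = 3 - 64/22
= (66 - 64)/22
= 2/22
In lowest terms: 1/11


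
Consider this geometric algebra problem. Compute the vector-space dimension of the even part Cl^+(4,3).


Even subalgebra dimension = 2^(n-1)
n = 4 + 3 = 7
2^(7 - 1) = 2^6 = 64
Verification: sum of C(7,k) for even k = 1 + 21 + 35 + 7 = 64
Result = 64


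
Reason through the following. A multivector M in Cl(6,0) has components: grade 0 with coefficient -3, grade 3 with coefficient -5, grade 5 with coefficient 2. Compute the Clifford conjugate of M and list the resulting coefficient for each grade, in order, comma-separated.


Clifford conjugate sign for grade k: (-1)^(k(k+1)/2)
Grade 0: (-1)^(0*1/2) = (-1)^0 = 1, coeff -3 -> -3
Grade 3: (-1)^(3*4/2) = (-1)^6 = 1, coeff -5 -> -5
Grade 5: (-1)^(5*6/2) = (-1)^15 = -1, coeff 2 -> -2
Conjugated coefficients: -3, -5, -2


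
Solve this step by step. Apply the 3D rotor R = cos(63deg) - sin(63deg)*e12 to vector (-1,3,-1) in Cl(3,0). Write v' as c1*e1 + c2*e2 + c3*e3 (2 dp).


Rotor R = cos(63deg) - sin(63deg)*e12
Rotation angle theta = 2 * 63 = 126 degrees in the e12 plane (e1 -> e2).
The component perpendicular to the plane (e3) is invariant: v'_3 = v3 = -1.00
cos(126deg) = -0.5878, sin(126deg) = 0.8090
v'_1 = v1*cos(theta) - v2*sin(theta) = -1*(-0.5878) - 3*0.8090 = -1.84
v'_2 = v1*sin(theta) + v2*cos(theta) = -1*0.8090 + 3*(-0.5878) = -2.57
v' = -1.84*e1 - 2.57*e2 - 1.00*e3


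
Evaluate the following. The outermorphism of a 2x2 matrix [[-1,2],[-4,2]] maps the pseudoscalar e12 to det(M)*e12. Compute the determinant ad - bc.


The outermorphism of a linear map f sends e1^e2 to f(e1)^f(e2).
f(e1) = -1*e1 - 4*e2
f(e2) = 2*e1 + 2*e2
f(e1) ^ f(e2) = (-1*e1 - 4*e2) ^ (2*e1 + 2*e2)
= (-1)*2*e12 + (-4)*2*e21
= (-2 - (-8))*e12
= 6*e12
Coefficient = 6


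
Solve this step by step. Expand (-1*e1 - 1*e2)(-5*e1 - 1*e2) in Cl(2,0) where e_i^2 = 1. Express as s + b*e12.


Expand: (-1*e1 - 1*e2)(-5*e1 - 1*e2)
= (-1)*(-5)*e1e1 + (-1)*(-1)*e1e2 + (-1)*(-5)*e2e1 + (-1)*(-1)*e2e2
Using e1^2 = e2^2 = 1, e2e1 = -e1e2:
Scalar part s = (-1)*(-5) + (-1)*(-1) = 5 + 1 = 6
Bivector part b = (-1)*(-1) - (-1)*(-5) = 1 - 5 = -4
uv = 6 - 4*e12


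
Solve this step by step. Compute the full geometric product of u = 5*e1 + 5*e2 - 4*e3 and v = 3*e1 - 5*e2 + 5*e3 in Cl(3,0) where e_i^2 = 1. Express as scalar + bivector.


In Cl(3,0): e_i^2 = 1, e_ie_j = -e_je_i for i != j.
Scalar part = u . v = 5*3 + 5*(-5) + (-4)*5
= 15 + (-25) + (-20) = -30
e12 coeff = 5*(-5) - 5*3 = -25 - 15 = -40
e13 coeff = 5*5 - (-4)*3 = 25 - (-12) = 37
e23 coeff = 5*5 - (-4)*(-5) = 25 - 20 = 5
uv = -30 - 40*e12 + 37*e13 + 5*e23


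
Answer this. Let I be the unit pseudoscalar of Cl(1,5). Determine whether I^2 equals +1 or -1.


The pseudoscalar I = e1...e_n (product of all n generators) of Cl(p,q) satisfies I^2 = (-1)^(q + n(n-1)/2).
p = 1, q = 5, n = p + q = 6
n(n-1)/2 = 6 * 5 / 2 = 15
Exponent = q + n(n-1)/2 = 5 + 15 = 20
I^2 = (-1)^20 = +1


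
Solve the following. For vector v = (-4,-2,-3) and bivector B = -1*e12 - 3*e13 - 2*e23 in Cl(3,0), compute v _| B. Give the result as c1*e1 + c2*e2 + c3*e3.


Left contraction v _| B = <vB>_1 (grade-1 part of the geometric product vB).
Using e1_|e12 = e2, e2_|e12 = -e1, e1_|e13 = e3, e3_|e13 = -e1, e2_|e23 = e3, e3_|e23 = -e2:
e1 coeff: -v2*b12 - v3*b13 = -(-2)*(-1) - (-3)*(-3) = -11
e2 coeff: v1*b12 - v3*b23 = (-4)*(-1) - (-3)*(-2) = -2
e3 coeff: v1*b13 + v2*b23 = (-4)*(-3) + (-2)*(-2) = 16
v _| B = -11*e1 - 2*e2 + 16*e3


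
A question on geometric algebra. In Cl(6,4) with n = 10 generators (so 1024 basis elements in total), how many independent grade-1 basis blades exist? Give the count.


Number of grade-k basis blades in Cl(p,q) with n = p + q is C(n, k).
n = 6 + 4 = 10
C(10, 1) = 10! / (1! * 9!)
= 3628800 / (1 * 362880)
= 10


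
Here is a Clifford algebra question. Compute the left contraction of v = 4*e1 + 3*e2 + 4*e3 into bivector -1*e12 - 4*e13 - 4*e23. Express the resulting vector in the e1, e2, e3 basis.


Left contraction v _| B = <vB>_1 (grade-1 part of the geometric product vB).
Using e1_|e12 = e2, e2_|e12 = -e1, e1_|e13 = e3, e3_|e13 = -e1, e2_|e23 = e3, e3_|e23 = -e2:
e1 coeff: -v2*b12 - v3*b13 = -(3)*(-1) - (4)*(-4) = 19
e2 coeff: v1*b12 - v3*b23 = (4)*(-1) - (4)*(-4) = 12
e3 coeff: v1*b13 + v2*b23 = (4)*(-4) + (3)*(-4) = -28
v _| B = 19*e1 + 12*e2 - 28*e3


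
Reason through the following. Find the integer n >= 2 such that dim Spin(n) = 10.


dim Spin(n) = dim so(n) = n(n-1)/2.
Solve n(n-1)/2 = 10, i.e. n^2 - n - 20 = 0.
Discriminant = 1 + 8*10 = 81
n = (1 + sqrt(81))/2 = (1 + 9)/2 = 5


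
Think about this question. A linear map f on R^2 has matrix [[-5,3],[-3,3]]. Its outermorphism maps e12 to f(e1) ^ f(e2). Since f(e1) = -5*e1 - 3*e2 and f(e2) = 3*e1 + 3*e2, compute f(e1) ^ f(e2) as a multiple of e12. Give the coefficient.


The outermorphism of a linear map f sends e1^e2 to f(e1)^f(e2).
f(e1) = -5*e1 - 3*e2
f(e2) = 3*e1 + 3*e2
f(e1) ^ f(e2) = (-5*e1 - 3*e2) ^ (3*e1 + 3*e2)
= (-5)*3*e12 + (-3)*3*e21
= (-15 - (-9))*e12
= -6*e12
Coefficient = -6


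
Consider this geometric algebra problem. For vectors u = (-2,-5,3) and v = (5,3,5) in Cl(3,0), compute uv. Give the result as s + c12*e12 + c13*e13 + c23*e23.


In Cl(3,0): e_i^2 = 1, e_ie_j = -e_je_i for i != j.
Scalar part = u . v = (-2)*5 + (-5)*3 + 3*5
= -10 + (-15) + 15 = -10
e12 coeff = (-2)*3 - (-5)*5 = -6 - (-25) = 19
e13 coeff = (-2)*5 - 3*5 = -10 - 15 = -25
e23 coeff = (-5)*5 - 3*3 = -25 - 9 = -34
uv = -10 + 19*e12 - 25*e13 - 34*e23


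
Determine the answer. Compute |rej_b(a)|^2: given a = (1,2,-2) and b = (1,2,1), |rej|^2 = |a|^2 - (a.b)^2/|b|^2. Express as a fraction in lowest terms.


|a|^2 = 1^2 + 2^2 + (-2)^2 = 9
|b|^2 = 1^2 + 2^2 + 1^2 = 6
a . b = 1*1 + 2*2 + (-2)*1 = 3
(a.b)^2 = 3^2 = 9
|rej|^2 = 9 - 9/6
= (54 - 9)/6
= 45/6
In lowest terms: 15/2
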